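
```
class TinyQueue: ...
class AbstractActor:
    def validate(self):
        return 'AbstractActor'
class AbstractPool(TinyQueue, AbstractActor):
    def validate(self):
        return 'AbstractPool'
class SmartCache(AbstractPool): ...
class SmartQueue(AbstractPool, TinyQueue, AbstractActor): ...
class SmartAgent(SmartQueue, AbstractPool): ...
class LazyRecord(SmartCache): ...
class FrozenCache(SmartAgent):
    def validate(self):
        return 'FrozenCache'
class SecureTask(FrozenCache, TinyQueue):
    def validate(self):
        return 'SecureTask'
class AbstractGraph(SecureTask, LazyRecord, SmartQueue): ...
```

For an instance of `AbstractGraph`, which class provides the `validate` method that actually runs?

L[AbstractGraph] = AbstractGraph + merge(L[SecureTask], L[LazyRecord], L[SmartQueue], [SecureTask LazyRecord SmartQueue])
  take SecureTask:  [SecureTask FrozenCache SmartAgent SmartQueue AbstractPool TinyQueue AbstractActor object] + [LazyRecord SmartCache AbstractPool TinyQueue AbstractActor object] + [SmartQueue AbstractPool TinyQueue AbstractActor object] + [SecureTask LazyRecord SmartQueue]
  take FrozenCache:  [FrozenCache SmartAgent SmartQueue AbstractPool TinyQueue AbstractActor object] + [LazyRecord SmartCache AbstractPool TinyQueue AbstractActor object] + [SmartQueue AbstractPool TinyQueue AbstractActor object] + [LazyRecord SmartQueue]
  take SmartAgent:  [SmartAgent SmartQueue AbstractPool TinyQueue AbstractActor object] + [LazyRecord SmartCache AbstractPool TinyQueue AbstractActor object] + [SmartQueue AbstractPool TinyQueue AbstractActor object] + [LazyRecord SmartQueue]
  take LazyRecord:  [SmartQueue AbstractPool TinyQueue AbstractActor object] + [LazyRecord SmartCache AbstractPool TinyQueue AbstractActor object] + [SmartQueue AbstractPool TinyQueue AbstractActor object] + [LazyRecord SmartQueue]
  take SmartQueue:  [SmartQueue AbstractPool TinyQueue AbstractActor object] + [SmartCache AbstractPool TinyQueue AbstractActor object] + [SmartQueue AbstractPool TinyQueue AbstractActor object] + [SmartQueue]
  take SmartCache:  [AbstractPool TinyQueue AbstractActor object] + [SmartCache AbstractPool TinyQueue AbstractActor object] + [AbstractPool TinyQueue AbstractActor object]
  take AbstractPool:  [AbstractPool TinyQueue AbstractActor object] + [AbstractPool TinyQueue AbstractActor object] + [AbstractPool TinyQueue AbstractActor object]
  take TinyQueue:  [TinyQueue AbstractActor object] + [TinyQueue AbstractActor object] + [TinyQueue AbstractActor object]
  take AbstractActor:  [AbstractActor object] + [AbstractActor object] + [AbstractActor object]
  take object:  [object] + [object] + [object]
MRO: AbstractGraph SecureTask FrozenCache SmartAgent LazyRecord SmartQueue SmartCache AbstractPool TinyQueue AbstractActor object
validate is defined in: AbstractActor, AbstractPool, FrozenCache, SecureTask. First along the MRO is SecureTask.

SecureTask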